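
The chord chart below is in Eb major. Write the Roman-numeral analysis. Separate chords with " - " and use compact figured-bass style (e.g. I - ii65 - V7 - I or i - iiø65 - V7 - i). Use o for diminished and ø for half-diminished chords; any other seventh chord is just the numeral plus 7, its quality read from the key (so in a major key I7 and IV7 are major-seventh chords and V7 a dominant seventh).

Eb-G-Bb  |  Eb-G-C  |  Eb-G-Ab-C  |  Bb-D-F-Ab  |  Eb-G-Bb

Eb-G-Bb has root Eb, degree 1 in Eb major, so I.
Eb-G-C has root C, degree 6 in Eb major, so vi6.
Eb-G-Ab-C has root Ab, degree 4 in Eb major, so IV43.
Bb-D-F-Ab has root Bb, degree 5 in Eb major, so V7.
Eb-G-Bb: major triad on Eb = scale degree 1 → I.

I - vi6 - IV43 - V7 - I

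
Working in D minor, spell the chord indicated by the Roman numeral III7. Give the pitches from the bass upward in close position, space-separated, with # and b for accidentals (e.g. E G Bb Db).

F A C E

The numeral's case and figure indicate a major seventh chord. In D minor its root, the third degree, is F.
That chord is spelled F-A-C-E.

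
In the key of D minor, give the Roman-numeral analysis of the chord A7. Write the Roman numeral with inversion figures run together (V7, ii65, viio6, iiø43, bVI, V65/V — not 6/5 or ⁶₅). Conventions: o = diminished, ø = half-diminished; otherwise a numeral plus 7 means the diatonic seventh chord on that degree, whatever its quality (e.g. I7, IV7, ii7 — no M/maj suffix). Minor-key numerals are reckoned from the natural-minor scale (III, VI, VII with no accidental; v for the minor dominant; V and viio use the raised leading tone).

The pitches A-C#-E-G form a dominant seventh chord rooted on A.
In D minor, A is the dominant; the diatonic dominant seventh chord there is V7.

V7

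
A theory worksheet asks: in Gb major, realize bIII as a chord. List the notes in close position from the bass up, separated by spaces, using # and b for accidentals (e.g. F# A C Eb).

bIII is a major triad on the lowered third degree, borrowed from the parallel minor. In Gb major that root is Bbb.
So the chord is Bbb-Db-Fb, a major triad.

Bbb Db Fb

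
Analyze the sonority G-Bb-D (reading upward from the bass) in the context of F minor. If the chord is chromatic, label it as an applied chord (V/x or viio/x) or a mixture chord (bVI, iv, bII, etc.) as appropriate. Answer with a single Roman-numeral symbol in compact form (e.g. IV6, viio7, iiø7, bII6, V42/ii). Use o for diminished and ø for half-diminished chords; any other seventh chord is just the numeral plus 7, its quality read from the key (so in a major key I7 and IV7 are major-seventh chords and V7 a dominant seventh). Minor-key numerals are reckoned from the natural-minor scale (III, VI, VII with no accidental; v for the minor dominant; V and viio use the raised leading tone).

The pitches G-Bb-D form a minor triad rooted on G.
G is the second degree of F minor. This is the minor supertonic, borrowed from the parallel major (the Dorian ii).

ii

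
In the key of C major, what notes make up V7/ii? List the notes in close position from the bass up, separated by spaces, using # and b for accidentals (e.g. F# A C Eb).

A C# E G

V7/ii is a secondary dominant — the dominant seventh of ii. ii in C major is D, so the applied chord's root is A, a perfect fifth above.
Building a dominant seventh chord on A gives A-C#-E-G.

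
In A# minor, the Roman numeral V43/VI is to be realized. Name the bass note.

The applied chord V43/VI is rooted on C#: C#-E#-G#-B.
The figure 43 means second inversion — the fifth is in the bass.

G#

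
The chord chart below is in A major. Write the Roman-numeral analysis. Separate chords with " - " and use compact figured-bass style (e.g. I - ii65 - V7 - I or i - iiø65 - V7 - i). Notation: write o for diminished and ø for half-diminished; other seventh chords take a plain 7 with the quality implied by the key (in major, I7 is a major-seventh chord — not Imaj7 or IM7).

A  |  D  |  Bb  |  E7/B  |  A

I - IV - bII - V43 - I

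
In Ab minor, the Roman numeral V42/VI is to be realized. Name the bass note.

The applied chord V42/VI is rooted on Cb: Cb-Eb-Gb-Bbb.
The figure 42 means third inversion — the seventh is in the bass.

Bbb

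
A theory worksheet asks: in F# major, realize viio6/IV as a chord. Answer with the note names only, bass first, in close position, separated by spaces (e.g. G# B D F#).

C# E A#

The slash marks an applied leading-tone chord: viio of IV. In F# major, IV is B, so the leading tone to it is A#, a half step below.
Building a diminished triad on A# gives A#-C#-E.
With the 6 figure the chord is in first inversion; from the bass C# upward in close position it reads C#-E-A#.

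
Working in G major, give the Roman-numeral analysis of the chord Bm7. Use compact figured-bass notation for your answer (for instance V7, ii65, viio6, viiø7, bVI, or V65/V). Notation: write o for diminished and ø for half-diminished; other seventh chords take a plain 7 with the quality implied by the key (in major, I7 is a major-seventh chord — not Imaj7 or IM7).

The pitches B-D-F#-A form a minor seventh chord rooted on B.
In G major, B is the mediant; the diatonic minor seventh chord there is iii7.

iii7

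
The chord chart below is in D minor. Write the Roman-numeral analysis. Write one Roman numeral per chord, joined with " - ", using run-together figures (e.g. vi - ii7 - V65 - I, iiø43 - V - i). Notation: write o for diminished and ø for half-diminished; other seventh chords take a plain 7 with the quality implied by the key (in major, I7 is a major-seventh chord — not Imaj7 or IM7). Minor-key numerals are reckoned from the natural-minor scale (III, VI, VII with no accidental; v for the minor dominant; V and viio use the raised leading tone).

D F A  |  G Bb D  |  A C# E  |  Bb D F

D-F-A: minor triad on D = scale degree 1 → i.
G-Bb-D: root G is the subdominant; minor triad there is iv.
A-C#-E: major triad on A = scale degree 5 → V.
Bb-D-F: root Bb is the submediant; major triad there is VI.

i - iv - V - VI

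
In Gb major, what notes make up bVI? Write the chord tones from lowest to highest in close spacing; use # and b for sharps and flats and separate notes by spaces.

Ebb Gb Bbb

bVI is a major triad on the lowered sixth degree, borrowed from the parallel minor. In Gb major that root is Ebb.
So the chord is Ebb-Gb-Bbb.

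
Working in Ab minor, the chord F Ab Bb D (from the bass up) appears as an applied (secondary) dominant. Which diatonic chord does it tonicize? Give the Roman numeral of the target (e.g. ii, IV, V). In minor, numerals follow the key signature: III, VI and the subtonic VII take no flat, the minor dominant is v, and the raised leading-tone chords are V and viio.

V

The chord is a dominant seventh chord on Bb.
A dominant resolves down a perfect fifth: Bb → Eb. In Ab minor, Eb is scale degree 5, i.e. V.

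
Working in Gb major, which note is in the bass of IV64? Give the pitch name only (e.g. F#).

Gb

IV in Gb major has root Cb; the chord is Cb-Eb-Gb.
The figure 64 means second inversion — the fifth is in the bass.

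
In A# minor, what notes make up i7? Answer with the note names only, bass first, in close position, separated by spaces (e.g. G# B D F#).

The numeral's case and figure indicate a minor seventh chord. In A# minor its root, the first degree, is A#.
That chord is spelled A#-C#-E#-G#.

A# C# E# G#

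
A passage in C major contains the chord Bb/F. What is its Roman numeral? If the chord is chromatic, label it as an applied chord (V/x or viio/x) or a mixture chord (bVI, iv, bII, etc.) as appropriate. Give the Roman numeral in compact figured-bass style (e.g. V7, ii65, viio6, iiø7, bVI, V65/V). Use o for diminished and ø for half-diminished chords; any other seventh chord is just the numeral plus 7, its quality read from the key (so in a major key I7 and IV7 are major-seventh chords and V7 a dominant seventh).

bVII64

Stacked in thirds the chord is Bb-D-F: a major triad on Bb.
Bb is the lowered seventh degree of C major (diatonic 7 would be B). This is a major triad on the lowered seventh degree (the subtonic), borrowed from the parallel minor.
With F in the bass the chord is in second inversion, so the figured bass is 64.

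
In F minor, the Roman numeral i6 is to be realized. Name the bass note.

i in F minor has root F; the chord is F-Ab-C.
The figure 6 means first inversion — the third is in the bass.

Ab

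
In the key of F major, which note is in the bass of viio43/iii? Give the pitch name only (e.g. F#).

D

The applied chord viio43/iii is rooted on G#: G#-B-D-F.
The figure 43 means second inversion — the fifth is in the bass.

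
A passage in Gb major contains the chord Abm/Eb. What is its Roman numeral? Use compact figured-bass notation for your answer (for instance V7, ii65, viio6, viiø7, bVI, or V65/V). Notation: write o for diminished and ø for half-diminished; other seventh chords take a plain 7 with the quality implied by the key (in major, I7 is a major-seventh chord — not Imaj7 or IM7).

Stacked in thirds the chord is Ab-Cb-Eb: a minor triad on Ab.
Ab is scale degree 2 in Gb major, and a minor triad on that degree is written ii.
With Eb in the bass the chord is in second inversion, so the figured bass is 64.

ii64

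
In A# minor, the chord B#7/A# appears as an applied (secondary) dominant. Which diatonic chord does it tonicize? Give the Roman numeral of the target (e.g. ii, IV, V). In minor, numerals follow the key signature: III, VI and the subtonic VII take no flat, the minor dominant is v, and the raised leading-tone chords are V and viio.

The chord is a dominant seventh chord on B#.
A dominant resolves down a perfect fifth: B# → E#. In A# minor, E# is scale degree 5, i.e. V.

V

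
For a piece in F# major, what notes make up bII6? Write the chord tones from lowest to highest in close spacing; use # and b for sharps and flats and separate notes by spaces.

B D G

Scale degree 2 in F# major is G#; lowering it a half step gives G. bII6 is the Neapolitan sixth — a major triad on the lowered second degree, here in its customary first inversion.
So the chord is G-B-D.
With the 6 figure the chord is in first inversion; from the bass B upward in close position it reads B-D-G.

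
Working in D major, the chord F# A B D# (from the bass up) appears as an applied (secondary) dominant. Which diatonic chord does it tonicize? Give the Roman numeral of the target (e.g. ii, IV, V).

The chord is a dominant seventh chord on B.
A dominant resolves down a perfect fifth: B → E. In D major, E is scale degree 2, i.e. ii.

ii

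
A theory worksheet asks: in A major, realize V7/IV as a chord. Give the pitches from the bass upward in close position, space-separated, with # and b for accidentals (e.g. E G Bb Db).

A C# E G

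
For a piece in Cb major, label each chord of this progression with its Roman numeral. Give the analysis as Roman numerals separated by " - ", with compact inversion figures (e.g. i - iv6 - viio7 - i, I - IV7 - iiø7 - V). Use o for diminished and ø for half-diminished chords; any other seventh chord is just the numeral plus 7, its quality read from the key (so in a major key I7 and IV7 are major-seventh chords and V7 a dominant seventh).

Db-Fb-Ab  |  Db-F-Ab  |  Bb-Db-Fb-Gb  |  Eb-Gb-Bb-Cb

Db-Fb-Ab: minor triad on Db = scale degree 2 → ii.
Db-F-Ab is the secondary dominant of V (major triad on Db): V/V.
Bb-Db-Fb-Gb: root Gb is the dominant; dominant seventh chord there is V65.
Eb-Gb-Bb-Cb: major seventh chord on Cb = scale degree 1 → I65.

ii - V/V - V65 - I65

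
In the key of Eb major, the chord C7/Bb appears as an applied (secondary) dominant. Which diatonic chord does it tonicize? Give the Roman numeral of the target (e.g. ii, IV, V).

ii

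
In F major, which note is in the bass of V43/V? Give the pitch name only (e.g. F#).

The applied chord V43/V is rooted on G: G-B-D-F.
The figure 43 means second inversion — the fifth is in the bass.

D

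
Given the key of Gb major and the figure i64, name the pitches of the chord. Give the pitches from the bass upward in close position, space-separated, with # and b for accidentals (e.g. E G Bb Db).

Db Gb Bbb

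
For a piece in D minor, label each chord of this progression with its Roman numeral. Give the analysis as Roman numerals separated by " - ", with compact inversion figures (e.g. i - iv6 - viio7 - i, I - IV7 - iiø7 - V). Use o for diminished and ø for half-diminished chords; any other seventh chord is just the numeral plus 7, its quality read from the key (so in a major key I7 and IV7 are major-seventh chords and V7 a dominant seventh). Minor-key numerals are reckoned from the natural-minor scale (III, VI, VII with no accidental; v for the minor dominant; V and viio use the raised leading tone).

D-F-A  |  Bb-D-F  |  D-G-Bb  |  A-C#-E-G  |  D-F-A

i - VI - iv64 - V7 - i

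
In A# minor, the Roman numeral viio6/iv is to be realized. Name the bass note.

E#

The applied chord viio6/iv is rooted on C##: C##-E#-G#.
The figure 6 means first inversion — the third is in the bass.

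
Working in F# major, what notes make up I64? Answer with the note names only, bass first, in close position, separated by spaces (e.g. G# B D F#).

In F# major, the tonic is F#, and the diatonic chord built there is a major triad.
That chord is spelled F#-A#-C#.
The figured bass 64 indicates second inversion, placing the fifth (C#) in the bass: C#-F#-A#.

C# F# A#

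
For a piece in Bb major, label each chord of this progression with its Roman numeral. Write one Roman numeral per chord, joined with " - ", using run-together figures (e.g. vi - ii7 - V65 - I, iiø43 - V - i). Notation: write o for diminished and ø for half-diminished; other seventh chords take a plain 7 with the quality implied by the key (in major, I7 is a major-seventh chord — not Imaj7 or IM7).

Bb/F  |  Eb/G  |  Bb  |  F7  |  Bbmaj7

I64 - IV6 - I - V7 - I7

Bb/F: root Bb is the tonic; major triad there is I64.
Eb/G: root Eb is the subdominant; major triad there is IV6.
Bb: major triad on Bb = scale degree 1 → I.
F7 has root F, degree 5 in Bb major, so V7.
Bbmaj7 has root Bb, degree 1 in Bb major, so I7.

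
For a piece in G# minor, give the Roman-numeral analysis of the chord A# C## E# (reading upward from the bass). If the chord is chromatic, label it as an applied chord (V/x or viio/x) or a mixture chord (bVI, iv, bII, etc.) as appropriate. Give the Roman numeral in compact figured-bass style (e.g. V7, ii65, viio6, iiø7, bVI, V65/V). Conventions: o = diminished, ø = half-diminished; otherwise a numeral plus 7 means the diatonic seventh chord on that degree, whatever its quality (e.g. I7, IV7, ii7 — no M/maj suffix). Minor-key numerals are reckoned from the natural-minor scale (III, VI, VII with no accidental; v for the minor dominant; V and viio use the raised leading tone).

V/V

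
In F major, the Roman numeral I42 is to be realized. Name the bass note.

E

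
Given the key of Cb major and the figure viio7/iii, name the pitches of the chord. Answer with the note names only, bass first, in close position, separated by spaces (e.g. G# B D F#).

D F Ab Cb

viio7/iii is a secondary leading-tone chord. The target iii is Eb in Cb major; the applied chord is rooted a semitone below, on D.
Building a fully diminished seventh chord on D gives D-F-Ab-Cb.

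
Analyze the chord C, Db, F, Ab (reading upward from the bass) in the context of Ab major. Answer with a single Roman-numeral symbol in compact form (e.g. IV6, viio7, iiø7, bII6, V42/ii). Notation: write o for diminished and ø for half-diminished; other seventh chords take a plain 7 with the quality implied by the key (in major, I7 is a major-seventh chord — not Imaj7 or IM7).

Stacked in thirds the chord is Db-F-Ab-C: a major seventh chord on Db.
Db is scale degree 4 in Ab major, and a major seventh chord on that degree is written IV7.
With C in the bass the chord is in third inversion, so the figured bass is 42.

IV42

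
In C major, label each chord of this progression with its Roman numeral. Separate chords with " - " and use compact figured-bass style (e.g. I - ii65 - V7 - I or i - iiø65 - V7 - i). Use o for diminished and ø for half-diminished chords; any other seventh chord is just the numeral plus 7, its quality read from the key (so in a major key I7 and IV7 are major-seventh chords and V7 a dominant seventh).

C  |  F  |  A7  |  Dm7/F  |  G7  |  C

C has root C, degree 1 in C major, so I.
F: root F is the subdominant; major triad there is IV.
A7: a dominant seventh chord on A, the applied dominant of ii → V7/ii.
Dm7/F has root D, degree 2 in C major, so ii65.
G7: root G is the dominant; dominant seventh chord there is V7.
C: root C is the tonic; major triad there is I.

I - IV - V7/ii - ii65 - V7 - I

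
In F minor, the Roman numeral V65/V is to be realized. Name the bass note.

B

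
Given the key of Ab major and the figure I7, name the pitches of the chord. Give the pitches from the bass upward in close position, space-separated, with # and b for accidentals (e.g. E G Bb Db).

The numeral's case and figure indicate a major seventh chord. In Ab major its root, scale degree 1, is Ab.
Stacking thirds from Ab gives Ab-C-Eb-G.

Ab C Eb G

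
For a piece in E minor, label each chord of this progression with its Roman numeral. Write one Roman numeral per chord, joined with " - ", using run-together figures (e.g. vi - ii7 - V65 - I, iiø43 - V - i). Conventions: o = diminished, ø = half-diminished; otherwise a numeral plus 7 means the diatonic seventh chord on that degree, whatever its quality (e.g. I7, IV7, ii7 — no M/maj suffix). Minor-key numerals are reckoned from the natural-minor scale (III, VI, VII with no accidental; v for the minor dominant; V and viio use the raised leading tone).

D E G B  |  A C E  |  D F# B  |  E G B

D-E-G-B: minor seventh chord on E = scale degree 1 → i42.
A-C-E has root A, degree 4 in E minor, so iv.
D-F#-B: root B is the dominant; minor triad there is v6.
E-G-B has root E, degree 1 in E minor, so i.

i42 - iv - v6 - i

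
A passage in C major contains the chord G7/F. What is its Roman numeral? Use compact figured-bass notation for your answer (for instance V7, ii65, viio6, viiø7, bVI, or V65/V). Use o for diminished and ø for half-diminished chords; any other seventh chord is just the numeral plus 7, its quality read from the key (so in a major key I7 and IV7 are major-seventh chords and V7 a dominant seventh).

Stacked in thirds the chord is G-B-D-F: a dominant seventh chord on G.
G is scale degree 5 in C major, and a dominant seventh chord on that degree is written V7.
With F in the bass the chord is in third inversion, so the figured bass is 42.

V42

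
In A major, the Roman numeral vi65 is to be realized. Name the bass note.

vi in A major has root F#; the chord is F#-A-C#-E.
The figure 65 means first inversion — the third is in the bass.

A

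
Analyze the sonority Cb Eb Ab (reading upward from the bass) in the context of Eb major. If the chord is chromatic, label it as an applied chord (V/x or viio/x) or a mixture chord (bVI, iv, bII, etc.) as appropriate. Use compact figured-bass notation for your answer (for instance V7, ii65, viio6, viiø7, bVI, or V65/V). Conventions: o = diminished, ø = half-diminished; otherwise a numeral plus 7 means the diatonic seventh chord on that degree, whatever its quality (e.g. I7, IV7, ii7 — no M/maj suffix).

iv6

Stacked in thirds the chord is Ab-Cb-Eb: a minor triad on Ab.
Ab is the fourth degree of Eb major. This is the minor subdominant, borrowed from the parallel minor.
With Cb in the bass the chord is in first inversion, so the figured bass is 6.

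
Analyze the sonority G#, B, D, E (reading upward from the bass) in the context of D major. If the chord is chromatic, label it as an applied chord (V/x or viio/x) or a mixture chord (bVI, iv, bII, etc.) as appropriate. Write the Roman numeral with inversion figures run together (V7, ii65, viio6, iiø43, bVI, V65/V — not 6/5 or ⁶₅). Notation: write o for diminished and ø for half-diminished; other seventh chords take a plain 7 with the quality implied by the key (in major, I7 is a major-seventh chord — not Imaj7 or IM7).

V65/V

Stacked in thirds the chord is E-G#-B-D: a dominant seventh chord on E.
E is not a diatonic chord root with this quality in D major, but it lies a perfect fifth above A (V), so the chord functions as an applied dominant of V.
With G# in the bass the chord is in first inversion, so the figured bass is 65.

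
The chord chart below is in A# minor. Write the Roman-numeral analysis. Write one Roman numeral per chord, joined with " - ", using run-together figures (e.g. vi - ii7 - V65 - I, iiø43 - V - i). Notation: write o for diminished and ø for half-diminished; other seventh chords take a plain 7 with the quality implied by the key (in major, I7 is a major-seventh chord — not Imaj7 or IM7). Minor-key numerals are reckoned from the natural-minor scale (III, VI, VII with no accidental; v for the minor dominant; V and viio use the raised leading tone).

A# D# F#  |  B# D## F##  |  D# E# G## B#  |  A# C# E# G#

iv64 - V/V - V42 - i7

A#-D#-F# has root D#, degree 4 in A# minor, so iv64.
B#-D##-F##: chromatic; B# is V of V, so V/V.
D#-E#-G##-B#: root E# is the dominant; dominant seventh chord there is V42.
A#-C#-E#-G#: root A# is the tonic; minor seventh chord there is i7.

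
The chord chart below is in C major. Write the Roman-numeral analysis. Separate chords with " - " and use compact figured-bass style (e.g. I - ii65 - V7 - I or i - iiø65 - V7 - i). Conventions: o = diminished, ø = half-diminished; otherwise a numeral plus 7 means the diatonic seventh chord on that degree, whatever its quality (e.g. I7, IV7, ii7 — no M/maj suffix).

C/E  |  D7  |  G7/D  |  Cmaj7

I6 - V7/V - V43 - I7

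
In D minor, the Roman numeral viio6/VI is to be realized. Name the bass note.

C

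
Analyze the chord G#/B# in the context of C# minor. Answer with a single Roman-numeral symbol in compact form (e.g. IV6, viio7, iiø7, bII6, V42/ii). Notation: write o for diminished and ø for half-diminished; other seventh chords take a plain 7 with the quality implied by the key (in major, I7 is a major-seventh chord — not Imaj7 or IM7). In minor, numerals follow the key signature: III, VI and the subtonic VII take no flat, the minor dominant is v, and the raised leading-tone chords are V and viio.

V6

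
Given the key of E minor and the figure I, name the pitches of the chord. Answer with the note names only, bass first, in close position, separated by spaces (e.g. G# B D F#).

E G# B

I is the major tonic (Picardy third), borrowed from the parallel major. In E minor that root is E.
So the chord is E-G#-B.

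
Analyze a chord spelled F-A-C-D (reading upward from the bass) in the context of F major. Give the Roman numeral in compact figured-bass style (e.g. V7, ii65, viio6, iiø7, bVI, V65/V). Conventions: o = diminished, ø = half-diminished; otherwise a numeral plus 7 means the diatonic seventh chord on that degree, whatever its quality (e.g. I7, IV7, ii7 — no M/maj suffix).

Stacked in thirds the chord is D-F-A-C: a minor seventh chord on D.
D is scale degree 6 in F major, and a minor seventh chord on that degree is written vi7.
With F in the bass the chord is in first inversion, so the figured bass is 65.

vi65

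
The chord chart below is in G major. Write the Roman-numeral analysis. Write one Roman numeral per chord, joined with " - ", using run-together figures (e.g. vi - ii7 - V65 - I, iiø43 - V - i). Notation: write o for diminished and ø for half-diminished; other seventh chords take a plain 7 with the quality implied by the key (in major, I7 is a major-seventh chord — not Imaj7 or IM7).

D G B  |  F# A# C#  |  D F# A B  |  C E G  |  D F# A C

D-G-B: major triad on G = scale degree 1 → I64.
F#-A#-C#: a major triad on F#, the applied dominant of iii → V/iii.
D-F#-A-B: minor seventh chord on B = scale degree 3 → iii65.
C-E-G has root C, degree 4 in G major, so IV.
D-F#-A-C: dominant seventh chord on D = scale degree 5 → V7.

I64 - V/iii - iii65 - IV - V7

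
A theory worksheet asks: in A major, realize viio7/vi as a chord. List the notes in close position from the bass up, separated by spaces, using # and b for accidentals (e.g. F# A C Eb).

viio7/vi is a secondary leading-tone chord. The target vi is F# in A major; the applied chord is rooted a semitone below, on E#.
Building a fully diminished seventh chord on E# gives E#-G#-B-D.

E# G# B D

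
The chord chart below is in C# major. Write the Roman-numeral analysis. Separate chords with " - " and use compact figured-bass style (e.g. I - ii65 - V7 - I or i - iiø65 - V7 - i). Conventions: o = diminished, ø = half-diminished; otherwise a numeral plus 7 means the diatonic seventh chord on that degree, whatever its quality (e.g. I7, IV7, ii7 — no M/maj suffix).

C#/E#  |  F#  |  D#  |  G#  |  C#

I6 - IV - V/V - V - I

C#/E#: root C# is the tonic; major triad there is I6.
F# has root F#, degree 4 in C# major, so IV.
D#: chromatic; D# is V of V, so V/V.
G#: major triad on G# = scale degree 5 → V.
C# has root C#, degree 1 in C# major, so I.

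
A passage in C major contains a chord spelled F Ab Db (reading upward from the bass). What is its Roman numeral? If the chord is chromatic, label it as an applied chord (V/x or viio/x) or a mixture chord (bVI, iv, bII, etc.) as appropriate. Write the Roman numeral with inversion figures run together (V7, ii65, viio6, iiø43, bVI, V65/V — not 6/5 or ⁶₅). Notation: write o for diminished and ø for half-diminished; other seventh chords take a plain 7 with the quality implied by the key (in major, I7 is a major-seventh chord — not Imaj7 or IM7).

bII6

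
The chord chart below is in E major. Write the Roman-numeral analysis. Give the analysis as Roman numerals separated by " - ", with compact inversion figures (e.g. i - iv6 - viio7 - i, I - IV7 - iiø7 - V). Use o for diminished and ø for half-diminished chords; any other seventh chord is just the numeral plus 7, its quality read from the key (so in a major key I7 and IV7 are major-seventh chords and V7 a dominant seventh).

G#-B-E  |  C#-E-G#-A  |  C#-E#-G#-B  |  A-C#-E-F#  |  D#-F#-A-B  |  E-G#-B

I6 - IV65 - V7/ii - ii65 - V65 - I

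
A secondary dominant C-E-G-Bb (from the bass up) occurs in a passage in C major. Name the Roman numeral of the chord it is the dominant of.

IV

The chord is a dominant seventh chord on C.
A dominant resolves down a perfect fifth: C → F. In C major, F is scale degree 4, i.e. IV.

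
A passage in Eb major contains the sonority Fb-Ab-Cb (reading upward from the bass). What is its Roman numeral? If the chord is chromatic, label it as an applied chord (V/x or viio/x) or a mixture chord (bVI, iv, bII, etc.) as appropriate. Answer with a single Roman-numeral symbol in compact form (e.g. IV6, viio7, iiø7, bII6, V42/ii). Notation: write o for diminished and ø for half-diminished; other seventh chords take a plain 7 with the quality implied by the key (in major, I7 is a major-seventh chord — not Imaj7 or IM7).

bII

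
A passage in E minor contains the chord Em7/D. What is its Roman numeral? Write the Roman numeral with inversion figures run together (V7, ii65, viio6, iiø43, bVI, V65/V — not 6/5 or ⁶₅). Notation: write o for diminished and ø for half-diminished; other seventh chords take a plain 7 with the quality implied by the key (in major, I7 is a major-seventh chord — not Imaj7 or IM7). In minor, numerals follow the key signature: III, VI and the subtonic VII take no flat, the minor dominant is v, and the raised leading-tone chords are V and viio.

Stacked in thirds the chord is E-G-B-D: a minor seventh chord on E.
In E minor, E is the tonic; the diatonic minor seventh chord there is i7.
With D in the bass the chord is in third inversion, so the figured bass is 42.

i42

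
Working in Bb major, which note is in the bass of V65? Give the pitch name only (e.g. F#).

A

V in Bb major has root F; the chord is F-A-C-Eb.
The figure 65 means first inversion — the third is in the bass.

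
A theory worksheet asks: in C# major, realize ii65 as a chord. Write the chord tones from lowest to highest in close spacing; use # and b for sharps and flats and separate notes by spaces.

The numeral's case and figure indicate a minor seventh chord. In C# major its root, the second degree, is D#.
Stacking thirds from D# gives D#-F#-A#-C#.
The figured bass 65 indicates first inversion, placing the third (F#) in the bass: F#-A#-C#-D#.

F# A# C# D#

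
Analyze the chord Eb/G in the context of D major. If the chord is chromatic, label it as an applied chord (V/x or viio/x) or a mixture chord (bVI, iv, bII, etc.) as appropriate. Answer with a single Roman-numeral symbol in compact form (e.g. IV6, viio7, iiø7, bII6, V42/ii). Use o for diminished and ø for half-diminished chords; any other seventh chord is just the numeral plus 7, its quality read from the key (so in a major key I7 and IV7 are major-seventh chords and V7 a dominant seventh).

The pitches Eb-G-Bb form a major triad rooted on Eb.
Eb is the lowered second degree of D major (diatonic 2 would be E). This is the Neapolitan sixth — a major triad on the lowered second degree, here in its customary first inversion.
With G in the bass the chord is in first inversion, so the figured bass is 6.

bII6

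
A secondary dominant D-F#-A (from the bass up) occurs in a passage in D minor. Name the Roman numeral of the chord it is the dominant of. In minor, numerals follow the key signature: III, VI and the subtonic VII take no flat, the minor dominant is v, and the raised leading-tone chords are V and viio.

The chord is a major triad on D.
A dominant resolves down a perfect fifth: D → G. In D minor, G is scale degree 4, i.e. iv.

iv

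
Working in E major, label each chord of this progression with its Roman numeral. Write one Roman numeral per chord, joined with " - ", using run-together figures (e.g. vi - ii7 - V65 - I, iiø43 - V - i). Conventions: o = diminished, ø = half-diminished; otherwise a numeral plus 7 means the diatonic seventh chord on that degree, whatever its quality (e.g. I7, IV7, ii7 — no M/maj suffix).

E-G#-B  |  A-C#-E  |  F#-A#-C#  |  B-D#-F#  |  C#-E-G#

I - IV - V/V - V - vi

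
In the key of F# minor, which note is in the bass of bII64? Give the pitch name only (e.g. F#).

bII in F# minor has root G; the chord is G-B-D.
The figure 64 means second inversion — the fifth is in the bass.

D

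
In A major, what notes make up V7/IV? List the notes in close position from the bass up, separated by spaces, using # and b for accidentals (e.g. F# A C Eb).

A C# E G

V7/IV is a secondary dominant — the dominant seventh of IV. IV in A major is D, so the applied chord's root is A, a perfect fifth above.
Building a dominant seventh chord on A gives A-C#-E-G.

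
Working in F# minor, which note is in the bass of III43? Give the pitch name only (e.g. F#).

E

III in F# minor has root A; the chord is A-C#-E-G#.
The figure 43 means second inversion — the fifth is in the bass.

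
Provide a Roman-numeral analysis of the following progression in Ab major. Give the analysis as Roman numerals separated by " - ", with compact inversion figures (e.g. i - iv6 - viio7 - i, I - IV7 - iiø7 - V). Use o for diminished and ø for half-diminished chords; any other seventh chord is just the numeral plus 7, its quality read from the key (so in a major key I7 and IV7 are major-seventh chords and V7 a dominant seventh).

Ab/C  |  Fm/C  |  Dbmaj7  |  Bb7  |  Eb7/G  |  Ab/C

I6 - vi64 - IV7 - V7/V - V65 - I6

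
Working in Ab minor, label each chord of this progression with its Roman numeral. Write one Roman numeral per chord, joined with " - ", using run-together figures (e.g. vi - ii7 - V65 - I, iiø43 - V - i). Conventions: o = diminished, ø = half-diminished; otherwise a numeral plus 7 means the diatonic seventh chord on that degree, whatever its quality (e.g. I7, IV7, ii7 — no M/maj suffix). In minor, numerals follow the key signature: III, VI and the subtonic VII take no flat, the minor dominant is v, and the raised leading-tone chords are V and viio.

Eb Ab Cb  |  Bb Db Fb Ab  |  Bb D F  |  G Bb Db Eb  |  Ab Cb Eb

Eb-Ab-Cb has root Ab, degree 1 in Ab minor, so i64.
Bb-Db-Fb-Ab: root Bb is the supertonic; half-diminished seventh chord there is iiø7.
Bb-D-F: a major triad on Bb, the applied dominant of V → V/V.
G-Bb-Db-Eb: dominant seventh chord on Eb = scale degree 5 → V65.
Ab-Cb-Eb: root Ab is the tonic; minor triad there is i.

i64 - iiø7 - V/V - V65 - i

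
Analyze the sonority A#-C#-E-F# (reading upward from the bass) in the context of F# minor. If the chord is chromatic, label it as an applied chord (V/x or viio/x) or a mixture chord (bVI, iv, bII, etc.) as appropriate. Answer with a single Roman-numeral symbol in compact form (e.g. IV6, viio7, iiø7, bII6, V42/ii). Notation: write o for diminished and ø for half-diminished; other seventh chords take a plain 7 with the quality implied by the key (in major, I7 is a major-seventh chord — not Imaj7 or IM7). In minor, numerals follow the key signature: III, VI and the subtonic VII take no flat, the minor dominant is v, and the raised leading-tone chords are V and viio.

The pitches F#-A#-C#-E form a dominant seventh chord rooted on F#.
F# is not a diatonic chord root with this quality in F# minor, but it lies a perfect fifth above B (iv), so the chord functions as an applied dominant of iv.
With A# in the bass the chord is in first inversion, so the figured bass is 65.

V65/iv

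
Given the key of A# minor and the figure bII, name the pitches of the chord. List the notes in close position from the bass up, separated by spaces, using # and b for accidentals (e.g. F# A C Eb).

B D# F#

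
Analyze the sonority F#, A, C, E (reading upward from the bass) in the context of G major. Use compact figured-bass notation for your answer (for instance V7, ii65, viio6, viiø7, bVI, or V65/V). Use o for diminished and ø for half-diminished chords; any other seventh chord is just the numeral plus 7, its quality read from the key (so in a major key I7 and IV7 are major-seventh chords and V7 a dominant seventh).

viiø7

Stacked in thirds the chord is F#-A-C-E: a half-diminished seventh chord on F#.
In G major, F# is the leading tone; the diatonic half-diminished seventh chord there is viiø7.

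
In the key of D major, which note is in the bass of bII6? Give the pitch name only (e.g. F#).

G

bII in D major has root Eb; the chord is Eb-G-Bb.
The figure 6 means first inversion — the third is in the bass.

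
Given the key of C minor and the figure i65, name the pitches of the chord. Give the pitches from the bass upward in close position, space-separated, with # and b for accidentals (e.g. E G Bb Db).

Eb G Bb C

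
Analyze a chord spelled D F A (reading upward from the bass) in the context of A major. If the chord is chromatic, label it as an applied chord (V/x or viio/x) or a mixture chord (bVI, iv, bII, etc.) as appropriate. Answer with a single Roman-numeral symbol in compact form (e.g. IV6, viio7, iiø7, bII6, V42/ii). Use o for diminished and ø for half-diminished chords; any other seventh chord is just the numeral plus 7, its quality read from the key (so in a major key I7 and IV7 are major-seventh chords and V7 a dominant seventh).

iv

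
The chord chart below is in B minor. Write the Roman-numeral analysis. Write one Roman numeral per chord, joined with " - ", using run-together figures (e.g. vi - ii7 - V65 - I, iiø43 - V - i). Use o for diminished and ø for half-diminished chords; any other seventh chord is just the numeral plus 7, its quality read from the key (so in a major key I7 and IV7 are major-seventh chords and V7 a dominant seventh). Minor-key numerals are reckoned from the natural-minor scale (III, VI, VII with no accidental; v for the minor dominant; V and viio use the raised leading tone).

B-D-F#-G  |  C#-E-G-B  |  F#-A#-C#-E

VI65 - iiø7 - V7

B-D-F#-G: major seventh chord on G = scale degree 6 → VI65.
C#-E-G-B: root C# is the supertonic; half-diminished seventh chord there is iiø7.
F#-A#-C#-E has root F#, degree 5 in B minor, so V7.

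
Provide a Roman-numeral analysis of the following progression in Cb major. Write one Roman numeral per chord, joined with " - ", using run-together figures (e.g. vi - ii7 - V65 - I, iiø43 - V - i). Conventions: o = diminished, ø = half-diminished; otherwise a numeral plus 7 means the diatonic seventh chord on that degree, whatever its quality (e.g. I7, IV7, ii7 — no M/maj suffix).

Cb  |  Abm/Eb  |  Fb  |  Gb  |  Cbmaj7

I - vi64 - IV - V - I7

Cb: major triad on Cb = scale degree 1 → I.
Abm/Eb has root Ab, degree 6 in Cb major, so vi64.
Fb has root Fb, degree 4 in Cb major, so IV.
Gb: major triad on Gb = scale degree 5 → V.
Cbmaj7: root Cb is the tonic; major seventh chord there is I7.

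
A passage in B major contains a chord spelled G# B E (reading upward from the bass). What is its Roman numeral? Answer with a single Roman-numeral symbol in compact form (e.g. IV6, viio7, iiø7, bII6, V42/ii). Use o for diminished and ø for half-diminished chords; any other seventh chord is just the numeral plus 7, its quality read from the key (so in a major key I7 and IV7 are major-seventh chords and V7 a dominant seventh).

The pitches E-G#-B form a major triad rooted on E.
In B major, E is the subdominant; the diatonic major triad there is IV.
With G# in the bass the chord is in first inversion, so the figured bass is 6.

IV6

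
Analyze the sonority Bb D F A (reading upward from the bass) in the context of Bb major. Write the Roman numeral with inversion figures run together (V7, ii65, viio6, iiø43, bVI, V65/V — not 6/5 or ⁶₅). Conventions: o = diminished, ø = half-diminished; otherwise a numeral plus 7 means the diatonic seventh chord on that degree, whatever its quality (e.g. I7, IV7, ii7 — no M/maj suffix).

The pitches Bb-D-F-A form a major seventh chord rooted on Bb.
Bb is scale degree 1 in Bb major, and a major seventh chord on that degree is written I7.

I7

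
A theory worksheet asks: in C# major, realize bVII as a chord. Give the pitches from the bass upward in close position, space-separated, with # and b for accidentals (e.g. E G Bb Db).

Scale degree 7 in C# major is B#; lowering it a half step gives B. bVII is a major triad on the lowered seventh degree (the subtonic), borrowed from the parallel minor.
So the chord is B-D#-F#.

B D# F#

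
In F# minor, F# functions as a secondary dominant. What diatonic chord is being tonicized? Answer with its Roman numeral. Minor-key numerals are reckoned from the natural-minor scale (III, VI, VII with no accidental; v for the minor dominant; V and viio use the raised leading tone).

The chord is a major triad on F#.
A dominant resolves down a perfect fifth: F# → B. In F# minor, B is scale degree 4, i.e. iv.

iv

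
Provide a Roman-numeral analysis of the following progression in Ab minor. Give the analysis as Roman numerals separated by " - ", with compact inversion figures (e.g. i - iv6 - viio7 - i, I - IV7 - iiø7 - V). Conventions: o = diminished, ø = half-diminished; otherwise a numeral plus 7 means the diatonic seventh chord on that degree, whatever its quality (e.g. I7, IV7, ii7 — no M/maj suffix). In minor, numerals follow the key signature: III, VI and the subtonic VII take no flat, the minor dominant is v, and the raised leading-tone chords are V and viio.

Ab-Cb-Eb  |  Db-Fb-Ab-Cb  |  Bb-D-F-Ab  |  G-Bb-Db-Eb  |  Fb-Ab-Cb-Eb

Ab-Cb-Eb has root Ab, degree 1 in Ab minor, so i.
Db-Fb-Ab-Cb has root Db, degree 4 in Ab minor, so iv7.
Bb-D-F-Ab is the secondary dominant of V (dominant seventh chord on Bb): V7/V.
G-Bb-Db-Eb: root Eb is the dominant; dominant seventh chord there is V65.
Fb-Ab-Cb-Eb has root Fb, degree 6 in Ab minor, so VI7.

i - iv7 - V7/V - V65 - VI7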